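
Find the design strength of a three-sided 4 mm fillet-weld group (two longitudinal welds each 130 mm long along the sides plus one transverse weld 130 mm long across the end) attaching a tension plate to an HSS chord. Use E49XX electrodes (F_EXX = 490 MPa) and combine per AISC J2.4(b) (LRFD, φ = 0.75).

t_e = 0.707 × 4 = 2.828 mm.
R_nwl = 0.6 × 490 × 2.828 × 260 × 10⁻³ = 216.2 kN (longitudinal, 2 welds).
R_nwt = 0.6 × 490 × 2.828 × 130 × 10⁻³ = 108.1 kN (transverse, base value).
(i) R_nwl + R_nwt = 324.3 kN; (ii) 0.85 R_nwl + 1.5 R_nwt = 345.9 kN.
R_n = max = 345.9 kN [governs: (ii)]; φR_n = 259.4 kN.

φR_n ≈ 259 kN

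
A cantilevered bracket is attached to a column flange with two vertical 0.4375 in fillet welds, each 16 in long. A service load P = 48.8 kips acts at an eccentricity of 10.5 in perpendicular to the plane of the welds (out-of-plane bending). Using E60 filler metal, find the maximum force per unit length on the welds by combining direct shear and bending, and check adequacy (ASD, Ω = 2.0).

E60XX → F_EXX = 60 ksi.
L_w = 2 × 16 = 32 in; section modulus (unit throat) S = 2 × L²/6 = 85.33 in².
Direct shear f_v = P/L_w = 48.8/32 = 1.525 kip/in.
Moment M = P × e = 48.8 × 10.5 = 512.4 kip·in; bending f_b = M/S = 6.005 kip/in.
f_max = √(f_v² + f_b²) = √(1.525² + 6.005²) = 6.195 kip/in.
r_n/Ω = (1/2.0) × 0.6 × 60 × (0.707 × 0.4375) = 5.568 kip/in → NOT adequate.

f_max ≈ 6.2 kip/in; NOT adequate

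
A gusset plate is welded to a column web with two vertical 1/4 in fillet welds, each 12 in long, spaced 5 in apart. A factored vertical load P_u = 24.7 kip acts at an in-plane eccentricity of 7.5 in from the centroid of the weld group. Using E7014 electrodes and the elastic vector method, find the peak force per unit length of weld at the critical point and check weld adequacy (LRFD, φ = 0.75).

f_max ≈ 3.29 kip/in; adequate

E70XX → F_EXX = 70 ksi.
Total weld length L_w = 24 in. Treat welds as unit-width lines.
Polar moment about centroid: J = 2[d³/12 + d(b/2)²] = 2[12³/12 + 12×2.5²] = 438 in³.
Direct shear f_v = P/L_w = 24.7 / 24 = 1.029 kip/in (vertical).
Torsion M = P·e = 24.7 × 7.5 = 185.25 kip·in.
Critical point at (x, y) = (2.5, 6) from centroid. f_tx = M·y/J = 2.538 kip/in; f_ty = M·x/J = 1.057 kip/in.
Resultant f_max = √[f_tx² + (f_v + f_ty)²] = √[2.538² + (1.029 + 1.057)²] = 3.285 kip/in.
Capacity per unit length: φr_n = 0.75 × 0.6 × 70 × (0.707 × 0.25) = 5.568 kip/in.
3.285 ≤ 5.568 → adequate.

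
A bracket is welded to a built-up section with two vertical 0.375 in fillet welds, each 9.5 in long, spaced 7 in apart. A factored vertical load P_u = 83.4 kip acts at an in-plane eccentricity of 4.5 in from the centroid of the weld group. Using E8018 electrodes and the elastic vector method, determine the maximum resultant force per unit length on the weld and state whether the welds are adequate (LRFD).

E80XX → F_EXX = 80 ksi.
Total weld length L_w = 19 in. Treat welds as unit-width lines.
Polar moment about centroid: J = 2[d³/12 + d(b/2)²] = 2[9.5³/12 + 9.5×3.5²] = 375.6 in³.
Direct shear f_v = P/L_w = 83.4 / 19 = 4.389 kip/in (vertical).
Torsion M = P·e = 83.4 × 4.5 = 375.3 kip·in.
Critical point at (x, y) = (3.5, 4.75) from centroid. f_tx = M·y/J = 4.746 kip/in; f_ty = M·x/J = 3.497 kip/in.
Resultant f_max = √[f_tx² + (f_v + f_ty)²] = √[4.746² + (4.389 + 3.497)²] = 9.204 kip/in.
Capacity per unit length: φr_n = 0.75 × 0.6 × 80 × (0.707 × 0.375) = 9.544 kip/in.
9.204 ≤ 9.544 → adequate.

f_max ≈ 9.2 kip/in; adequate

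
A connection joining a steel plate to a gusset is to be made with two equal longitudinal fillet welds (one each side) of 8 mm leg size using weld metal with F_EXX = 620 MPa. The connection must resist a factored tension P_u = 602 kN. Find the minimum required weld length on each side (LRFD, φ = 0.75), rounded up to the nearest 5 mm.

L = 195 mm on each side

Throat t_e = 0.707 × 8 = 5.656 mm.
φr_n = 0.75 × 0.6 × 620 × 5.656 × 10⁻³ = 1.578 kN/mm.
L_req = P_u / φr_n = 602 / 1.578 = 381.5 mm total.
Per side: 381.5 / 2 = 190.7 mm.
Round up → use L = 195 mm on each side.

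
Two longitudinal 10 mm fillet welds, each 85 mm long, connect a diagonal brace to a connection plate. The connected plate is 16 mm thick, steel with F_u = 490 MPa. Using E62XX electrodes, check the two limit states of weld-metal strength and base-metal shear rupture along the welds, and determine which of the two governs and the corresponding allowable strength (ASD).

E62XX → F_EXX = 620 MPa.
t_e = 0.707 × 10 = 7.07 mm; L = 170 mm.
Weld metal: R_n/Ω = (1/2.0) × 0.6 × 620 × 7.07 × 170 × 10⁻³ = 223.6 kN.
Base metal (shear rupture): R_n/Ω = (1/2.0) × 0.6 × 490 × 16 × 170 × 10⁻³ = 399.8 kN.
Governing: weld metal.

R_n/Ω ≈ 224 kN (weld metal governs)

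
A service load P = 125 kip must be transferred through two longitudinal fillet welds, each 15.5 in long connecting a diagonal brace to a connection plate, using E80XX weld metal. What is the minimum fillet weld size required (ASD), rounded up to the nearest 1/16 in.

E80XX → F_EXX = 80 ksi.
Total weld length L = 31 in.
Required throat t_e = P × Ω / (0.6 F_EXX × L) = 125 × 2.0 / (0.6 × 80 × 31) = 0.168 in.
Required leg w = t_e / 0.707 = 0.2376 in → use 1/4 in.

w = 1/4 in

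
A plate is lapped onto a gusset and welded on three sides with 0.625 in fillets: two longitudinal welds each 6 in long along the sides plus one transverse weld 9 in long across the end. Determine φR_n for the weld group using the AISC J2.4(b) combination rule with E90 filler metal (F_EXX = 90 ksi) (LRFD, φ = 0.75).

φR_n ≈ 424 kips

t_e = 0.707 × 0.625 = 0.4419 in.
R_nwl = 0.6 × 90 × 0.4419 × 12 = 286.3 kips (longitudinal, 2 welds).
R_nwt = 0.6 × 90 × 0.4419 × 9 = 214.8 kips (transverse, base value).
(i) R_nwl + R_nwt = 501.1 kips; (ii) 0.85 R_nwl + 1.5 R_nwt = 565.5 kips.
R_n = max = 565.5 kips [governs: (ii)]; φR_n = 424.1 kips.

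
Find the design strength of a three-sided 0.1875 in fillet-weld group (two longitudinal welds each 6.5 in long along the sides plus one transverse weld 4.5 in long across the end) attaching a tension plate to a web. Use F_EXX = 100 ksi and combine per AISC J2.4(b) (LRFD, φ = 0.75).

t_e = 0.707 × 0.1875 = 0.1326 in.
R_nwl = 0.6 × 100 × 0.1326 × 13 = 103.4 kip (longitudinal, 2 welds).
R_nwt = 0.6 × 100 × 0.1326 × 4.5 = 35.79 kip (transverse, base value).
(i) R_nwl + R_nwt = 139.2 kip; (ii) 0.85 R_nwl + 1.5 R_nwt = 141.6 kip.
R_n = max = 141.6 kip [governs: (ii)]; φR_n = 106.2 kip.

φR_n ≈ 106 kip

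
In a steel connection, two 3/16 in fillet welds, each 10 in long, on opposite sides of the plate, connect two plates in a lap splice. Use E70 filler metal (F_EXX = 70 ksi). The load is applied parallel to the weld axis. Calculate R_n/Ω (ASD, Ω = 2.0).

Effective throat t_e = 0.707 × 0.1875 = 0.1326 in.
Total length L = 20 in; A_we = 0.1326 × 20 = 2.651 in².
F_nw = 0.6 F_EXX = 0.6 × 70 = 42 ksi.
R_n = 42 × 2.651 = 111.4 kips; R_n/Ω = 111.4/2.0 = 55.68 kips.

R_n/Ω ≈ 55.7 kips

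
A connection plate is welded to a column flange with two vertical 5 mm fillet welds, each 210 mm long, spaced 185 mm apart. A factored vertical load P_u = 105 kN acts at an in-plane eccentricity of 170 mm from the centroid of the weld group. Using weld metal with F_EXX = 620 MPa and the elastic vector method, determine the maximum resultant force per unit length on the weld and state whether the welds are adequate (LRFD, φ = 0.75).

f_max ≈ 678 N/mm; adequate

Total weld length L_w = 420 mm. Treat welds as unit-width lines.
Polar moment about centroid: J = 2[d³/12 + d(b/2)²] = 2[210³/12 + 210×92.5²] = 5137000 mm³.
Direct shear f_v = P/L_w = 105×10³ / 420 = 250 N/mm (vertical).
Torsion M = P·e = 105×10³ × 170 = 17850000 N·mm.
Critical point at (x, y) = (92.5, 105) from centroid. f_tx = M·y/J = 364.8 N/mm; f_ty = M·x/J = 321.4 N/mm.
Resultant f_max = √[f_tx² + (f_v + f_ty)²] = √[364.8² + (250 + 321.4)²] = 678 N/mm.
Capacity per unit length: φr_n = 0.75 × 0.6 × 620 × (0.707 × 5) = 986.3 N/mm.
678 ≤ 986.3 → adequate.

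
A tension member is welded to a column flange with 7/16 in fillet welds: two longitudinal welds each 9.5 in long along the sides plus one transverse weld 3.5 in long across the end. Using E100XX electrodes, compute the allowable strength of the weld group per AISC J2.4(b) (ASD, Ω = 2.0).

E100XX → F_EXX = 100 ksi.
t_e = 0.707 × 0.4375 = 0.3093 in.
R_nwl = 0.6 × 100 × 0.3093 × 19 = 352.6 kip (longitudinal, 2 welds).
R_nwt = 0.6 × 100 × 0.3093 × 3.5 = 64.96 kip (transverse, base value).
(i) R_nwl + R_nwt = 417.6 kip; (ii) 0.85 R_nwl + 1.5 R_nwt = 397.2 kip.
R_n = max = 417.6 kip [governs: (i)]; R_n/Ω = 208.8 kip.

R_n/Ω ≈ 209 kip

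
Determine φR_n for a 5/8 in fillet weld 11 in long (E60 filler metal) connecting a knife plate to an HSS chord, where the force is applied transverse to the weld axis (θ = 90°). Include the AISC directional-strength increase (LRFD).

φR_n ≈ 197 kip

E60XX → F_EXX = 60 ksi.
t_e = 0.707 × 0.625 = 0.4419 in; A_we = 0.4419 × 11 = 4.861 in².
Directional factor: 1.0 + 0.5 sin^1.5(90°) = 1.5.
F_nw = 0.6 × 60 × 1.5 = 54 ksi.
φR_n = 0.75 × 54 × 4.861 = 196.9 kip.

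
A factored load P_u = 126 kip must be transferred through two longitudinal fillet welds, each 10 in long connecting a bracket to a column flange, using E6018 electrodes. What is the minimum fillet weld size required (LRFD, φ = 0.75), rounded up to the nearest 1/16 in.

w = 3/8 in

E60XX → F_EXX = 60 ksi.
Total weld length L = 20 in.
Required throat t_e = P_u / (φ × 0.6 F_EXX × L) = 126 / (0.75 × 0.6 × 60 × 20) = 0.2333 in.
Required leg w = t_e / 0.707 = 0.33 in → use 3/8 in.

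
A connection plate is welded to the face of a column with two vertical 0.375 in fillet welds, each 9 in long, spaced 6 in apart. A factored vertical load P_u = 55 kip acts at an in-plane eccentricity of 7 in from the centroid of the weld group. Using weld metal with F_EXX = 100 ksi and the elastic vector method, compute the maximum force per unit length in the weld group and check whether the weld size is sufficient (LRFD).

f_max ≈ 9.39 kip/in; adequate

Total weld length L_w = 18 in. Treat welds as unit-width lines.
Polar moment about centroid: J = 2[d³/12 + d(b/2)²] = 2[9³/12 + 9×3²] = 283.5 in³.
Direct shear f_v = P/L_w = 55 / 18 = 3.056 kip/in (vertical).
Torsion M = P·e = 55 × 7 = 385 kip·in.
Critical point at (x, y) = (3, 4.5) from centroid. f_tx = M·y/J = 6.111 kip/in; f_ty = M·x/J = 4.074 kip/in.
Resultant f_max = √[f_tx² + (f_v + f_ty)²] = √[6.111² + (3.056 + 4.074)²] = 9.39 kip/in.
Capacity per unit length: φr_n = 0.75 × 0.6 × 100 × (0.707 × 0.375) = 11.93 kip/in.
9.39 ≤ 11.93 → adequate.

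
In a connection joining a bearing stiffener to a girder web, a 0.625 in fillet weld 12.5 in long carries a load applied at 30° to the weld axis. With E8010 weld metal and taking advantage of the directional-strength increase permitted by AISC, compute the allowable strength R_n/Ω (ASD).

R_n/Ω ≈ 156 kips

E80XX → F_EXX = 80 ksi.
t_e = 0.707 × 0.625 = 0.4419 in; A_we = 0.4419 × 12.5 = 5.523 in².
Directional factor: 1.0 + 0.5 sin^1.5(30°) = 1.177.
F_nw = 0.6 × 80 × 1.177 = 56.49 ksi.
R_n/Ω = (56.49 × 5.523) / 2.0 = 156 kips.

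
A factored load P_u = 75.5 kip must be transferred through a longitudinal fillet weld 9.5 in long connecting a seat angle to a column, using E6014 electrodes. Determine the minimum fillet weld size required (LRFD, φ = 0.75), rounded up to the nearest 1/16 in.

E60XX → F_EXX = 60 ksi.
Total weld length L = 9.5 in.
Required throat t_e = P_u / (φ × 0.6 F_EXX × L) = 75.5 / (0.75 × 0.6 × 60 × 9.5) = 0.2943 in.
Required leg w = t_e / 0.707 = 0.4163 in → use 7/16 in.

w = 7/16 in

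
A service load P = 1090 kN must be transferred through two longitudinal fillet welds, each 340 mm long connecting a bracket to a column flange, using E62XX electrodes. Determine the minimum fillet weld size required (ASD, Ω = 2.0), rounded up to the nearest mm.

E62XX → F_EXX = 620 MPa.
Total weld length L = 680 mm.
Required throat t_e = P × Ω / (0.6 F_EXX × L) = 1090 × 2.0 / (0.6 × 620 × 680 × 10⁻³) = 8.618 mm.
Required leg w = t_e / 0.707 = 12.19 mm → use 13 mm.

w = 13 mm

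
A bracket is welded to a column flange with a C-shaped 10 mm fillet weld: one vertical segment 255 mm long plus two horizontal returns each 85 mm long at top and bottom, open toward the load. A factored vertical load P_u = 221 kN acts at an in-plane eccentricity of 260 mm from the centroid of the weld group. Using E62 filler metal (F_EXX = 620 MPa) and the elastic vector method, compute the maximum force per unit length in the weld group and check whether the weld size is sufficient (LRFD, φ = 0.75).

Total weld length L_w = 425 mm. Treat welds as unit-width lines.
Centroid: x̄ = 2×85×42.5 / 425 = 17 mm from the vertical weld.
Polar moment about centroid: J = I_x + I_y = [255³/12 + 2×85×127.5²] + [255×17² + 2(85³/12 + 85×25.5²)] = 4432000 mm³.
Direct shear f_v = P/L_w = 221×10³ / 425 = 520 N/mm (vertical).
Torsion M = P·e = 221×10³ × 260 = 57460000 N·mm.
Critical point at (x, y) = (68, 127.5) from centroid. f_tx = M·y/J = 1653 N/mm; f_ty = M·x/J = 881.6 N/mm.
Resultant f_max = √[f_tx² + (f_v + f_ty)²] = √[1653² + (520 + 881.6)²] = 2167 N/mm.
Capacity per unit length: φr_n = 0.75 × 0.6 × 620 × (0.707 × 10) = 1973 N/mm.
2167 > 1973 → NOT adequate.

f_max ≈ 2170 N/mm; NOT adequate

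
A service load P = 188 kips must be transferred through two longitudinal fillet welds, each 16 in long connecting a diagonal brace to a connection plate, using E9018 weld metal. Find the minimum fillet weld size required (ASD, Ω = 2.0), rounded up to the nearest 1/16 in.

E90XX → F_EXX = 90 ksi.
Total weld length L = 32 in.
Required throat t_e = P × Ω / (0.6 F_EXX × L) = 188 × 2.0 / (0.6 × 90 × 32) = 0.2176 in.
Required leg w = t_e / 0.707 = 0.3078 in → use 5/16 in.

w = 5/16 in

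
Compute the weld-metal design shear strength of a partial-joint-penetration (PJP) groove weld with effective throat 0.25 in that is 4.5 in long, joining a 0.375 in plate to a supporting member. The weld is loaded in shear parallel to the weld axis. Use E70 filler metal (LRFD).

φR_n ≈ 35.4 kips

E70XX → F_EXX = 70 ksi.
Effective throat (given) t_e = 0.25 in.
A_we = 0.25 × 4.5 = 1.125 in².
F_nw = 0.6 F_EXX = 42 ksi.
φR_n = 0.75 × 42 × 1.125 = 35.44 kips.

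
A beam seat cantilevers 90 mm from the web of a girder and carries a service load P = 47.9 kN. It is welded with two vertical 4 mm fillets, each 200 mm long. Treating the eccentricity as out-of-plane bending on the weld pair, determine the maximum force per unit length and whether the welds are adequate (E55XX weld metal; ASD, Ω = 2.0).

f_max ≈ 345 N/mm; adequate

E55XX → F_EXX = 550 MPa.
L_w = 2 × 200 = 400 mm; section modulus (unit throat) S = 2 × L²/6 = 13330 mm².
Direct shear f_v = P/L_w = 47.9×10³/400 = 119.8 N/mm.
Moment M = P × e = 47.9×10³ × 90 = 4311000 N·mm; bending f_b = M/S = 323.3 N/mm.
f_max = √(f_v² + f_b²) = √(119.8² + 323.3²) = 344.8 N/mm.
r_n/Ω = (1/2.0) × 0.6 × 550 × (0.707 × 4) = 466.6 N/mm → adequate.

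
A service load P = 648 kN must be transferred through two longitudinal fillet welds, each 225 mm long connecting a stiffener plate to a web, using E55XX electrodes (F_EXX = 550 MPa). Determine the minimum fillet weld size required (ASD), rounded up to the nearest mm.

Total weld length L = 450 mm.
Required throat t_e = P × Ω / (0.6 F_EXX × L) = 648 × 2.0 / (0.6 × 550 × 450 × 10⁻³) = 8.727 mm.
Required leg w = t_e / 0.707 = 12.34 mm → use 13 mm.

w = 13 mm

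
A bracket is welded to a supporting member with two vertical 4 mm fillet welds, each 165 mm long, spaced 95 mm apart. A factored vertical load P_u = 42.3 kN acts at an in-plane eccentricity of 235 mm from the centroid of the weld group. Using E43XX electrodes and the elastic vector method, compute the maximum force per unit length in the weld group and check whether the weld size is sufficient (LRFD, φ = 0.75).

E43XX → F_EXX = 430 MPa.
Total weld length L_w = 330 mm. Treat welds as unit-width lines.
Polar moment about centroid: J = 2[d³/12 + d(b/2)²] = 2[165³/12 + 165×47.5²] = 1493000 mm³.
Direct shear f_v = P/L_w = 42.3×10³ / 330 = 128.2 N/mm (vertical).
Torsion M = P·e = 42.3×10³ × 235 = 9940500 N·mm.
Critical point at (x, y) = (47.5, 82.5) from centroid. f_tx = M·y/J = 549.2 N/mm; f_ty = M·x/J = 316.2 N/mm.
Resultant f_max = √[f_tx² + (f_v + f_ty)²] = √[549.2² + (128.2 + 316.2)²] = 706.5 N/mm.
Capacity per unit length: φr_n = 0.75 × 0.6 × 430 × (0.707 × 4) = 547.2 N/mm.
706.5 > 547.2 → NOT adequate.

f_max ≈ 706 N/mm; NOT adequate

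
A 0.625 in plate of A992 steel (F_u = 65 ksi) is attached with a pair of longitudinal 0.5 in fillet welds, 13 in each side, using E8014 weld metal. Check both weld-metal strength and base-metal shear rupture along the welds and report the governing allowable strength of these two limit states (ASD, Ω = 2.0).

R_n/Ω ≈ 221 kip (weld metal governs)

E80XX → F_EXX = 80 ksi.
t_e = 0.707 × 0.5 = 0.3535 in; L = 26 in.
Weld metal: R_n/Ω = (1/2.0) × 0.6 × 80 × 0.3535 × 26 = 220.6 kip.
Base metal (shear rupture): R_n/Ω = (1/2.0) × 0.6 × 65 × 0.625 × 26 = 316.9 kip.
Governing: weld metal.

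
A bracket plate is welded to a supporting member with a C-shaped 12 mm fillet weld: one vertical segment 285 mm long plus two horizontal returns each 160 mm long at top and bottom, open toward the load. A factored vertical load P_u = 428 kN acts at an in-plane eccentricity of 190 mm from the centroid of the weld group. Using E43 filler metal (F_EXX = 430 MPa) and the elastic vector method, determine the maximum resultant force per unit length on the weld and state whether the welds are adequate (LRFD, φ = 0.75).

Total weld length L_w = 605 mm. Treat welds as unit-width lines.
Centroid: x̄ = 2×160×80 / 605 = 42.31 mm from the vertical weld.
Polar moment about centroid: J = I_x + I_y = [285³/12 + 2×160×142.5²] + [285×42.31² + 2(160³/12 + 160×37.69²)] = 10070000 mm³.
Direct shear f_v = P/L_w = 428×10³ / 605 = 707.4 N/mm (vertical).
Torsion M = P·e = 428×10³ × 190 = 81320000 N·mm.
Critical point at (x, y) = (117.7, 142.5) from centroid. f_tx = M·y/J = 1150 N/mm; f_ty = M·x/J = 949.9 N/mm.
Resultant f_max = √[f_tx² + (f_v + f_ty)²] = √[1150² + (707.4 + 949.9)²] = 2017 N/mm.
Capacity per unit length: φr_n = 0.75 × 0.6 × 430 × (0.707 × 12) = 1642 N/mm.
2017 > 1642 → NOT adequate.

f_max ≈ 2020 N/mm; NOT adequate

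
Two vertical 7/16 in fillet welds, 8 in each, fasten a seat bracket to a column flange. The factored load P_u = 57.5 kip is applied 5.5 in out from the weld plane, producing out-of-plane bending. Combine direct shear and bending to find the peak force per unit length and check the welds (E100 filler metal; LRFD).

f_max ≈ 15.3 kip/in; NOT adequate

E100XX → F_EXX = 100 ksi.
L_w = 2 × 8 = 16 in; section modulus (unit throat) S = 2 × L²/6 = 21.33 in².
Direct shear f_v = P/L_w = 57.5/16 = 3.594 kip/in.
Moment M = P × e = 57.5 × 5.5 = 316.25 kip·in; bending f_b = M/S = 14.82 kip/in.
f_max = √(f_v² + f_b²) = √(3.594² + 14.82²) = 15.25 kip/in.
φr_n = 0.75 × 0.6 × 100 × (0.707 × 0.4375) = 13.92 kip/in → NOT adequate.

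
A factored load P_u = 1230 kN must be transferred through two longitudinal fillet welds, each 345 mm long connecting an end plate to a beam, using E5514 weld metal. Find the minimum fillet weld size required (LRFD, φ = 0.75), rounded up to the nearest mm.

E55XX → F_EXX = 550 MPa.
Total weld length L = 690 mm.
Required throat t_e = P_u / (φ × 0.6 F_EXX × L) = 1230 / (0.75 × 0.6 × 550 × 690 × 10⁻³) = 7.202 mm.
Required leg w = t_e / 0.707 = 10.19 mm → use 11 mm.

w = 11 mm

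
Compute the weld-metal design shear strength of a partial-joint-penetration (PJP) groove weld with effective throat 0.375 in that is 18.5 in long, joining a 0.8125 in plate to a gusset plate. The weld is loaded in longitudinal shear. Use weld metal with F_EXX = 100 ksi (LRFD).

φR_n ≈ 312 kip

Effective throat (given) t_e = 0.375 in.
A_we = 0.375 × 18.5 = 6.938 in².
F_nw = 0.6 F_EXX = 60 ksi.
φR_n = 0.75 × 60 × 6.938 = 312.2 kip.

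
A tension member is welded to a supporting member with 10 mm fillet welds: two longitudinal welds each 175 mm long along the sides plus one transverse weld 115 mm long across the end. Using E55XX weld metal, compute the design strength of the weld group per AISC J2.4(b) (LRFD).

φR_n ≈ 822 kN

E55XX → F_EXX = 550 MPa.
t_e = 0.707 × 10 = 7.07 mm.
R_nwl = 0.6 × 550 × 7.07 × 350 × 10⁻³ = 816.6 kN (longitudinal, 2 welds).
R_nwt = 0.6 × 550 × 7.07 × 115 × 10⁻³ = 268.3 kN (transverse, base value).
(i) R_nwl + R_nwt = 1085 kN; (ii) 0.85 R_nwl + 1.5 R_nwt = 1097 kN.
R_n = max = 1097 kN [governs: (ii)]; φR_n = 822.4 kN.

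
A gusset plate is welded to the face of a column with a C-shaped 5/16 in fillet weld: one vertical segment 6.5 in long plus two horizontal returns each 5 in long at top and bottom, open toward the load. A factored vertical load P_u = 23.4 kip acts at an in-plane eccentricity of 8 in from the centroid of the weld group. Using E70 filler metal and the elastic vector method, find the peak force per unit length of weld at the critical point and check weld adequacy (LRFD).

f_max ≈ 6.24 kip/in; adequate

E70XX → F_EXX = 70 ksi.
Total weld length L_w = 16.5 in. Treat welds as unit-width lines.
Centroid: x̄ = 2×5×2.5 / 16.5 = 1.515 in from the vertical weld.
Polar moment about centroid: J = I_x + I_y = [6.5³/12 + 2×5×3.25²] + [6.5×1.515² + 2(5³/12 + 5×0.9848²)] = 174 in³.
Direct shear f_v = P/L_w = 23.4 / 16.5 = 1.418 kip/in (vertical).
Torsion M = P·e = 23.4 × 8 = 187.2 kip·in.
Critical point at (x, y) = (3.485, 3.25) from centroid. f_tx = M·y/J = 3.497 kip/in; f_ty = M·x/J = 3.75 kip/in.
Resultant f_max = √[f_tx² + (f_v + f_ty)²] = √[3.497² + (1.418 + 3.75)²] = 6.24 kip/in.
Capacity per unit length: φr_n = 0.75 × 0.6 × 70 × (0.707 × 0.3125) = 6.96 kip/in.
6.24 ≤ 6.96 → adequate.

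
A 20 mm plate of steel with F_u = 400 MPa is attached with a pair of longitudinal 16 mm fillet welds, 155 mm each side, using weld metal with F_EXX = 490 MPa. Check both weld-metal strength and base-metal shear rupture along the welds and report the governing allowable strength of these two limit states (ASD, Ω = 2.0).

R_n/Ω ≈ 515 kN (weld metal governs)

t_e = 0.707 × 16 = 11.31 mm; L = 310 mm.
Weld metal: R_n/Ω = (1/2.0) × 0.6 × 490 × 11.31 × 310 × 10⁻³ = 515.5 kN.
Base metal (shear rupture): R_n/Ω = (1/2.0) × 0.6 × 400 × 20 × 310 × 10⁻³ = 744 kN.
Governing: weld metal.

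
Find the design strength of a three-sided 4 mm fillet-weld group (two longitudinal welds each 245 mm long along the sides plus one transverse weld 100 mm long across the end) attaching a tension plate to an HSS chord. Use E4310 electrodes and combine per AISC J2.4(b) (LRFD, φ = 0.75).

E43XX → F_EXX = 430 MPa.
t_e = 0.707 × 4 = 2.828 mm.
R_nwl = 0.6 × 430 × 2.828 × 490 × 10⁻³ = 357.5 kN (longitudinal, 2 welds).
R_nwt = 0.6 × 430 × 2.828 × 100 × 10⁻³ = 72.96 kN (transverse, base value).
(i) R_nwl + R_nwt = 430.5 kN; (ii) 0.85 R_nwl + 1.5 R_nwt = 413.3 kN.
R_n = max = 430.5 kN [governs: (i)]; φR_n = 322.9 kN.

φR_n ≈ 323 kN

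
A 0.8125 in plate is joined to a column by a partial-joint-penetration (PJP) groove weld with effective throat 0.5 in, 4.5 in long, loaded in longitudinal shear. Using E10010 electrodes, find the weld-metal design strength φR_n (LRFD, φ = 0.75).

φR_n ≈ 101 kips

E100XX → F_EXX = 100 ksi.
Effective throat (given) t_e = 0.5 in.
A_we = 0.5 × 4.5 = 2.25 in².
F_nw = 0.6 F_EXX = 60 ksi.
φR_n = 0.75 × 60 × 2.25 = 101.2 kips.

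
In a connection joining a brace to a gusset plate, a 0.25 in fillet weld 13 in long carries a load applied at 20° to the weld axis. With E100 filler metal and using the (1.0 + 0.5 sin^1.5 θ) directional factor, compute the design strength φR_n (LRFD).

φR_n ≈ 114 kip

E100XX → F_EXX = 100 ksi.
t_e = 0.707 × 0.25 = 0.1767 in; A_we = 0.1767 × 13 = 2.298 in².
Directional factor: 1.0 + 0.5 sin^1.5(20°) = 1.1.
F_nw = 0.6 × 100 × 1.1 = 66 ksi.
φR_n = 0.75 × 66 × 2.298 = 113.7 kip.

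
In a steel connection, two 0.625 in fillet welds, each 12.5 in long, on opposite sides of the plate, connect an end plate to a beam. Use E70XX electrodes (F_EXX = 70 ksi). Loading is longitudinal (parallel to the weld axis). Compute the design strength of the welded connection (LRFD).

φR_n ≈ 348 kips

Effective throat t_e = 0.707 × 0.625 = 0.4419 in.
Total length L = 25 in; A_we = 0.4419 × 25 = 11.05 in².
F_nw = 0.6 F_EXX = 0.6 × 70 = 42 ksi.
φR_n = 0.75 × 42 × 11.05 = 348 kips.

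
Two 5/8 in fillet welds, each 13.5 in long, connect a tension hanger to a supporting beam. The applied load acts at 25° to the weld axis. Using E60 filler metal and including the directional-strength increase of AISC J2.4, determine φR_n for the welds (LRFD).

φR_n ≈ 366 kips

E60XX → F_EXX = 60 ksi.
t_e = 0.707 × 0.625 = 0.4419 in; A_we = 0.4419 × 27 = 11.93 in².
Directional factor: 1.0 + 0.5 sin^1.5(25°) = 1.137.
F_nw = 0.6 × 60 × 1.137 = 40.95 ksi.
φR_n = 0.75 × 40.95 × 11.93 = 366.4 kips.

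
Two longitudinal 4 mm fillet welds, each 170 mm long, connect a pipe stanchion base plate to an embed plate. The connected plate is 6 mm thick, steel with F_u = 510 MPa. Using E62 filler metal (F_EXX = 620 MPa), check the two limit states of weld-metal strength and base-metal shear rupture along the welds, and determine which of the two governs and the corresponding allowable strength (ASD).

t_e = 0.707 × 4 = 2.828 mm; L = 340 mm.
Weld metal: R_n/Ω = (1/2.0) × 0.6 × 620 × 2.828 × 340 × 10⁻³ = 178.8 kN.
Base metal (shear rupture): R_n/Ω = (1/2.0) × 0.6 × 510 × 6 × 340 × 10⁻³ = 312.1 kN.
Governing: weld metal.

R_n/Ω ≈ 179 kN (weld metal governs)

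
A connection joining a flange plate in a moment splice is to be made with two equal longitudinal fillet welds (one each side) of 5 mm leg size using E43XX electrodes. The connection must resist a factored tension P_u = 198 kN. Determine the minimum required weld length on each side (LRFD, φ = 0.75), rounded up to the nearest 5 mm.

L = 145 mm on each side

E43XX → F_EXX = 430 MPa.
Throat t_e = 0.707 × 5 = 3.535 mm.
φr_n = 0.75 × 0.6 × 430 × 3.535 × 10⁻³ = 0.684 kN/mm.
L_req = P_u / φr_n = 198 / 0.684 = 289.5 mm total.
Per side: 289.5 / 2 = 144.7 mm.
Round up → use L = 145 mm on each side.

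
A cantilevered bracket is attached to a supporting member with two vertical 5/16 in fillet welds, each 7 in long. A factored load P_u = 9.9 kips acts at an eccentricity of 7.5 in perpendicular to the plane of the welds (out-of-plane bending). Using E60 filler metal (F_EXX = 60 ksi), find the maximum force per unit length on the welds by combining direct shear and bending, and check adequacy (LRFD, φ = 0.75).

f_max ≈ 4.6 kip/in; adequate

L_w = 2 × 7 = 14 in; section modulus (unit throat) S = 2 × L²/6 = 16.33 in².
Direct shear f_v = P/L_w = 9.9/14 = 0.7071 kip/in.
Moment M = P × e = 9.9 × 7.5 = 74.25 kip·in; bending f_b = M/S = 4.546 kip/in.
f_max = √(f_v² + f_b²) = √(0.7071² + 4.546²) = 4.601 kip/in.
φr_n = 0.75 × 0.6 × 60 × (0.707 × 0.3125) = 5.965 kip/in → adequate.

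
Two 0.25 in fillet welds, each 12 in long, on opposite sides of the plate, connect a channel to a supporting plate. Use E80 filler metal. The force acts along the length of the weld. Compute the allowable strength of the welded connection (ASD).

R_n/Ω ≈ 102 kip

E80XX → F_EXX = 80 ksi.
Effective throat t_e = 0.707 × 0.25 = 0.1767 in.
Total length L = 24 in; A_we = 0.1767 × 24 = 4.242 in².
F_nw = 0.6 F_EXX = 0.6 × 80 = 48 ksi.
R_n = 48 × 4.242 = 203.6 kip; R_n/Ω = 203.6/2.0 = 101.8 kip.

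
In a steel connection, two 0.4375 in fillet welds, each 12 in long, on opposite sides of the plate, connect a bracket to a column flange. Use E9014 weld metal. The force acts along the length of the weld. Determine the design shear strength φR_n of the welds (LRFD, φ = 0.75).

E90XX → F_EXX = 90 ksi.
Effective throat t_e = 0.707 × 0.4375 = 0.3093 in.
Total length L = 24 in; A_we = 0.3093 × 24 = 7.423 in².
F_nw = 0.6 F_EXX = 0.6 × 90 = 54 ksi.
φR_n = 0.75 × 54 × 7.423 = 300.7 kips.

φR_n ≈ 301 kips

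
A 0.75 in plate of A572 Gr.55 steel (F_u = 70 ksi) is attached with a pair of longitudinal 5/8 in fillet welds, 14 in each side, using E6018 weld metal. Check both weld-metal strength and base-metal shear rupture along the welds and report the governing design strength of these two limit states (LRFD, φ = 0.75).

φR_n ≈ 334 kips (weld metal governs)

E60XX → F_EXX = 60 ksi.
t_e = 0.707 × 0.625 = 0.4419 in; L = 28 in.
Weld metal: φR_n = 0.75 × 0.6 × 60 × 0.4419 × 28 = 334.1 kips.
Base metal (shear rupture): φR_n = 0.75 × 0.6 × 70 × 0.75 × 28 = 661.5 kips.
Governing: weld metal.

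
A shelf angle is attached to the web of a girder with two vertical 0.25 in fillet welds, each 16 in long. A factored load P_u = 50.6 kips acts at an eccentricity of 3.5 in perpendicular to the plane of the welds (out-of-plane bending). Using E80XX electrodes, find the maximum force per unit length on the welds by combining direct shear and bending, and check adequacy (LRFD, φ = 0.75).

f_max ≈ 2.61 kip/in; adequate

E80XX → F_EXX = 80 ksi.
L_w = 2 × 16 = 32 in; section modulus (unit throat) S = 2 × L²/6 = 85.33 in².
Direct shear f_v = P/L_w = 50.6/32 = 1.581 kip/in.
Moment M = P × e = 50.6 × 3.5 = 177.1 kip·in; bending f_b = M/S = 2.075 kip/in.
f_max = √(f_v² + f_b²) = √(1.581² + 2.075²) = 2.609 kip/in.
φr_n = 0.75 × 0.6 × 80 × (0.707 × 0.25) = 6.363 kip/in → adequate.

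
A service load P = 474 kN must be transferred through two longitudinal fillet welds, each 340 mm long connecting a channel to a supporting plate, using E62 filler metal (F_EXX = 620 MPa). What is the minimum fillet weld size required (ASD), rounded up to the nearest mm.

w = 6 mm

Total weld length L = 680 mm.
Required throat t_e = P × Ω / (0.6 F_EXX × L) = 474 × 2.0 / (0.6 × 620 × 680 × 10⁻³) = 3.748 mm.
Required leg w = t_e / 0.707 = 5.301 mm → use 6 mm.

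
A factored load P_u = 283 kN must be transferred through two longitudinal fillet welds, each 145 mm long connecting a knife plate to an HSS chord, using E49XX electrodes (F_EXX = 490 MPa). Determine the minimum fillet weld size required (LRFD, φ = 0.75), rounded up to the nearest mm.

Total weld length L = 290 mm.
Required throat t_e = P_u / (φ × 0.6 F_EXX × L) = 283 / (0.75 × 0.6 × 490 × 290 × 10⁻³) = 4.426 mm.
Required leg w = t_e / 0.707 = 6.26 mm → use 7 mm.

w = 7 mm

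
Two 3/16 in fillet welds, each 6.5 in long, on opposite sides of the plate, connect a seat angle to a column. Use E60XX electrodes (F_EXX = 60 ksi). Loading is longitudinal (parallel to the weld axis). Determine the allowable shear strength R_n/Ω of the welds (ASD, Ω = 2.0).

R_n/Ω ≈ 31 kips

Effective throat t_e = 0.707 × 0.1875 = 0.1326 in.
Total length L = 13 in; A_we = 0.1326 × 13 = 1.723 in².
F_nw = 0.6 F_EXX = 0.6 × 60 = 36 ksi.
R_n = 36 × 1.723 = 62.04 kips; R_n/Ω = 62.04/2.0 = 31.02 kips.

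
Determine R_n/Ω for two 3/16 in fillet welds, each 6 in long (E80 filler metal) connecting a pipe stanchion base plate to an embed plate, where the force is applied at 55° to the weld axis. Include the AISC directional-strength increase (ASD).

R_n/Ω ≈ 52.3 kips

E80XX → F_EXX = 80 ksi.
t_e = 0.707 × 0.1875 = 0.1326 in; A_we = 0.1326 × 12 = 1.591 in².
Directional factor: 1.0 + 0.5 sin^1.5(55°) = 1.371.
F_nw = 0.6 × 80 × 1.371 = 65.79 ksi.
R_n/Ω = (65.79 × 1.591) / 2.0 = 52.33 kips.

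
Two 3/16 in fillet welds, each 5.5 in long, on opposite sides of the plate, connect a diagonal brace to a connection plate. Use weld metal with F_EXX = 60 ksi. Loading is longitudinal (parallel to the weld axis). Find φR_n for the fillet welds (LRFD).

φR_n ≈ 39.4 kip

Effective throat t_e = 0.707 × 0.1875 = 0.1326 in.
Total length L = 11 in; A_we = 0.1326 × 11 = 1.458 in².
F_nw = 0.6 F_EXX = 0.6 × 60 = 36 ksi.
φR_n = 0.75 × 36 × 1.458 = 39.37 kip.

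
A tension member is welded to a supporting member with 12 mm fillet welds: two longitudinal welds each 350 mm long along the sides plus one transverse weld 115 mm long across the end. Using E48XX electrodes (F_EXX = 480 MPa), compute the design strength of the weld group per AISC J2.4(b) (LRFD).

φR_n ≈ 1490 kN

t_e = 0.707 × 12 = 8.484 mm.
R_nwl = 0.6 × 480 × 8.484 × 700 × 10⁻³ = 1710 kN (longitudinal, 2 welds).
R_nwt = 0.6 × 480 × 8.484 × 115 × 10⁻³ = 281 kN (transverse, base value).
(i) R_nwl + R_nwt = 1991 kN; (ii) 0.85 R_nwl + 1.5 R_nwt = 1875 kN.
R_n = max = 1991 kN [governs: (i)]; φR_n = 1494 kN.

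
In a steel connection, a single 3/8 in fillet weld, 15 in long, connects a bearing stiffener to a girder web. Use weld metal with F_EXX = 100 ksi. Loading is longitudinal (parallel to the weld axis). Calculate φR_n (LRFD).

φR_n ≈ 179 kip

Effective throat t_e = 0.707 × 0.375 = 0.2651 in.
Total length L = 15 in; A_we = 0.2651 × 15 = 3.977 in².
F_nw = 0.6 F_EXX = 0.6 × 100 = 60 ksi.
φR_n = 0.75 × 60 × 3.977 = 179 kip.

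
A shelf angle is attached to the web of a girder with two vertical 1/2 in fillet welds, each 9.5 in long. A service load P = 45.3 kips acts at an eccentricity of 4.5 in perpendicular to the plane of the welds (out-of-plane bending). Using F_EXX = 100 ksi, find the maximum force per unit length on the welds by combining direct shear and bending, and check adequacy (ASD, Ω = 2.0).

L_w = 2 × 9.5 = 19 in; section modulus (unit throat) S = 2 × L²/6 = 30.08 in².
Direct shear f_v = P/L_w = 45.3/19 = 2.384 kip/in.
Moment M = P × e = 45.3 × 4.5 = 203.85 kip·in; bending f_b = M/S = 6.776 kip/in.
f_max = √(f_v² + f_b²) = √(2.384² + 6.776²) = 7.183 kip/in.
r_n/Ω = (1/2.0) × 0.6 × 100 × (0.707 × 0.5) = 10.6 kip/in → adequate.

f_max ≈ 7.18 kip/in; adequate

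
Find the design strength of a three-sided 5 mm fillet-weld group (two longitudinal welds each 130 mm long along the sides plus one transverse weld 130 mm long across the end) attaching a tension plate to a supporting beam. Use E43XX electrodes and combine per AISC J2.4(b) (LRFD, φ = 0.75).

φR_n ≈ 285 kN

E43XX → F_EXX = 430 MPa.
t_e = 0.707 × 5 = 3.535 mm.
R_nwl = 0.6 × 430 × 3.535 × 260 × 10⁻³ = 237.1 kN (longitudinal, 2 welds).
R_nwt = 0.6 × 430 × 3.535 × 130 × 10⁻³ = 118.6 kN (transverse, base value).
(i) R_nwl + R_nwt = 355.7 kN; (ii) 0.85 R_nwl + 1.5 R_nwt = 379.4 kN.
R_n = max = 379.4 kN [governs: (ii)]; φR_n = 284.6 kN.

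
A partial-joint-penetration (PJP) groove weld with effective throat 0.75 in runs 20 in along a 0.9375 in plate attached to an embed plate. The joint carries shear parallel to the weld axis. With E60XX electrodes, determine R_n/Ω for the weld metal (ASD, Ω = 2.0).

R_n/Ω ≈ 270 kip

E60XX → F_EXX = 60 ksi.
Effective throat (given) t_e = 0.75 in.
A_we = 0.75 × 20 = 15 in².
F_nw = 0.6 F_EXX = 36 ksi.
R_n/Ω = (36 × 15) / 2.0 = 270 kip.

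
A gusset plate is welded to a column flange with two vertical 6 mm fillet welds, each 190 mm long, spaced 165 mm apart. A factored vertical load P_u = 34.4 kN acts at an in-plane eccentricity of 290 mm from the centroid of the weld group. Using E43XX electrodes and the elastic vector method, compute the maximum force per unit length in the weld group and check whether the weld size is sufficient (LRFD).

E43XX → F_EXX = 430 MPa.
Total weld length L_w = 380 mm. Treat welds as unit-width lines.
Polar moment about centroid: J = 2[d³/12 + d(b/2)²] = 2[190³/12 + 190×82.5²] = 3730000 mm³.
Direct shear f_v = P/L_w = 34.4×10³ / 380 = 90.53 N/mm (vertical).
Torsion M = P·e = 34.4×10³ × 290 = 9976000 N·mm.
Critical point at (x, y) = (82.5, 95) from centroid. f_tx = M·y/J = 254.1 N/mm; f_ty = M·x/J = 220.7 N/mm.
Resultant f_max = √[f_tx² + (f_v + f_ty)²] = √[254.1² + (90.53 + 220.7)²] = 401.8 N/mm.
Capacity per unit length: φr_n = 0.75 × 0.6 × 430 × (0.707 × 6) = 820.8 N/mm.
401.8 ≤ 820.8 → adequate.

f_max ≈ 402 N/mm; adequate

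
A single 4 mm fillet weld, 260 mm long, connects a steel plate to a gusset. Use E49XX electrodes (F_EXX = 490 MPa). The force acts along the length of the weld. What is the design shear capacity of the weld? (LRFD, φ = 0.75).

φR_n ≈ 162 kN

Effective throat t_e = 0.707 × 4 = 2.828 mm.
Total length L = 260 mm; A_we = 2.828 × 260 = 735.3 mm².
F_nw = 0.6 F_EXX = 0.6 × 490 = 294 MPa.
φR_n = 0.75 × 294 × 735.3 × 10⁻³ = 162.1 kN.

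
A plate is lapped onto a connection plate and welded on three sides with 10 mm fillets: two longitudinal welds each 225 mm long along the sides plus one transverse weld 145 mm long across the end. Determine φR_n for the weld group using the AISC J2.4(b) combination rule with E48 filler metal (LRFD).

E48XX → F_EXX = 480 MPa.
t_e = 0.707 × 10 = 7.07 mm.
R_nwl = 0.6 × 480 × 7.07 × 450 × 10⁻³ = 916.3 kN (longitudinal, 2 welds).
R_nwt = 0.6 × 480 × 7.07 × 145 × 10⁻³ = 295.2 kN (transverse, base value).
(i) R_nwl + R_nwt = 1212 kN; (ii) 0.85 R_nwl + 1.5 R_nwt = 1222 kN.
R_n = max = 1222 kN [governs: (ii)]; φR_n = 916.3 kN.

φR_n ≈ 916 kN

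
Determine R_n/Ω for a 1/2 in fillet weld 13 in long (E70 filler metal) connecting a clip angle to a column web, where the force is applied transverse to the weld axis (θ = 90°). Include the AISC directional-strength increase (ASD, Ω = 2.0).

R_n/Ω ≈ 145 kips

E70XX → F_EXX = 70 ksi.
t_e = 0.707 × 0.5 = 0.3535 in; A_we = 0.3535 × 13 = 4.595 in².
Directional factor: 1.0 + 0.5 sin^1.5(90°) = 1.5.
F_nw = 0.6 × 70 × 1.5 = 63 ksi.
R_n/Ω = (63 × 4.595) / 2.0 = 144.8 kips.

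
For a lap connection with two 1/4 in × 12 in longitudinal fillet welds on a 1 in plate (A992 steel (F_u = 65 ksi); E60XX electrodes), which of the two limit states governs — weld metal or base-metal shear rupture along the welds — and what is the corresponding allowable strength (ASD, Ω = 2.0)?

R_n/Ω ≈ 76.4 kip (weld metal governs)

E60XX → F_EXX = 60 ksi.
t_e = 0.707 × 0.25 = 0.1767 in; L = 24 in.
Weld metal: R_n/Ω = (1/2.0) × 0.6 × 60 × 0.1767 × 24 = 76.36 kip.
Base metal (shear rupture): R_n/Ω = (1/2.0) × 0.6 × 65 × 1 × 24 = 468 kip.
Governing: weld metal.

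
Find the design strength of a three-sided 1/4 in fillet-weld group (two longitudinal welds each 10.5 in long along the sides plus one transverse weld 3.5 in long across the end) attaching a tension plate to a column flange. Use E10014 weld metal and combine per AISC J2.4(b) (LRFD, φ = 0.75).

φR_n ≈ 195 kip

E100XX → F_EXX = 100 ksi.
t_e = 0.707 × 0.25 = 0.1767 in.
R_nwl = 0.6 × 100 × 0.1767 × 21 = 222.7 kip (longitudinal, 2 welds).
R_nwt = 0.6 × 100 × 0.1767 × 3.5 = 37.12 kip (transverse, base value).
(i) R_nwl + R_nwt = 259.8 kip; (ii) 0.85 R_nwl + 1.5 R_nwt = 245 kip.
R_n = max = 259.8 kip [governs: (i)]; φR_n = 194.9 kip.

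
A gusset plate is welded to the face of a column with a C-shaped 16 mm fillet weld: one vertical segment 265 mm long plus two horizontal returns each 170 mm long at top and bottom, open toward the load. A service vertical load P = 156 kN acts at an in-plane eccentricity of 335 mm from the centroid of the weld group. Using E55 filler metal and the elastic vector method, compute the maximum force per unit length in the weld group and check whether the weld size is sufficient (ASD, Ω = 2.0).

E55XX → F_EXX = 550 MPa.
Total weld length L_w = 605 mm. Treat welds as unit-width lines.
Centroid: x̄ = 2×170×85 / 605 = 47.77 mm from the vertical weld.
Polar moment about centroid: J = I_x + I_y = [265³/12 + 2×170×132.5²] + [265×47.77² + 2(170³/12 + 170×37.23²)] = 9415000 mm³.
Direct shear f_v = P/L_w = 156×10³ / 605 = 257.9 N/mm (vertical).
Torsion M = P·e = 156×10³ × 335 = 52260000 N·mm.
Critical point at (x, y) = (122.2, 132.5) from centroid. f_tx = M·y/J = 735.5 N/mm; f_ty = M·x/J = 678.5 N/mm.
Resultant f_max = √[f_tx² + (f_v + f_ty)²] = √[735.5² + (257.9 + 678.5)²] = 1191 N/mm.
Capacity per unit length: r_n/Ω = (1/2.0) × 0.6 × 550 × (0.707 × 16) = 1866 N/mm.
1191 ≤ 1866 → adequate.

f_max ≈ 1190 N/mm; adequate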